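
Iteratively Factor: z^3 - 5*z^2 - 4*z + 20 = (z - 2)*(z^2 - 3*z - 10) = (z - 2)*(z + 2)*(z - 5)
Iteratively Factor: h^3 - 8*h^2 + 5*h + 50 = (h - 5)*(h^2 - 3*h - 10) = (h - 5)*(h + 2)*(h - 5)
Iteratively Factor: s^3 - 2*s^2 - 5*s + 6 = (s + 2)*(s^2 - 4*s + 3) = (s - 3)*(s + 2)*(s - 1)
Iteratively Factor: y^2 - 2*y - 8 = (y - 4)*(y + 2)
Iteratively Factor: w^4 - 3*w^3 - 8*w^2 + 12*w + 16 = (w + 1)*(w^3 - 4*w^2 - 4*w + 16) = (w - 2)*(w + 1)*(w^2 - 2*w - 8) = (w - 2)*(w + 1)*(w + 2)*(w - 4)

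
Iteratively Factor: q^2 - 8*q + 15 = (q - 3)*(q - 5)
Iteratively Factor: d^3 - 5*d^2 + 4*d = (d)*(d^2 - 5*d + 4) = d*(d - 1)*(d - 4)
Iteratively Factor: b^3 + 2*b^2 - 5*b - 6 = (b + 1)*(b^2 + b - 6) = (b + 1)*(b + 3)*(b - 2)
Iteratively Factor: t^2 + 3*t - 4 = (t - 1)*(t + 4)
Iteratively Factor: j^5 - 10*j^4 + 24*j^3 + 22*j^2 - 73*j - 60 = (j - 4)*(j^4 - 6*j^3 + 22*j + 15) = (j - 4)*(j + 1)*(j^3 - 7*j^2 + 7*j + 15) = (j - 5)*(j - 4)*(j + 1)*(j^2 - 2*j - 3) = (j - 5)*(j - 4)*(j - 3)*(j + 1)*(j + 1)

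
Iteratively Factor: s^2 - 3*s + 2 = (s - 1)*(s - 2)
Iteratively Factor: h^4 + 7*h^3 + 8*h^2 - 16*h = (h + 4)*(h^3 + 3*h^2 - 4*h) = (h + 4)^2*(h^2 - h) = (h - 1)*(h + 4)^2*(h)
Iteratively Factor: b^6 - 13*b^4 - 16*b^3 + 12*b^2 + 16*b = (b - 4)*(b^5 + 4*b^4 + 3*b^3 - 4*b^2 - 4*b) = (b - 4)*(b + 2)*(b^4 + 2*b^3 - b^2 - 2*b) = b*(b - 4)*(b + 2)*(b^3 + 2*b^2 - b - 2) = b*(b - 4)*(b + 1)*(b + 2)*(b^2 + b - 2) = b*(b - 4)*(b + 1)*(b + 2)^2*(b - 1)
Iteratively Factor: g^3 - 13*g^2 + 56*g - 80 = (g - 4)*(g^2 - 9*g + 20) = (g - 5)*(g - 4)*(g - 4)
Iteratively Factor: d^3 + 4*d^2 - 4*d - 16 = (d - 2)*(d^2 + 6*d + 8) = (d - 2)*(d + 4)*(d + 2)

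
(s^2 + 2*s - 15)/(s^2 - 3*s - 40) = (s - 3)/(s - 8)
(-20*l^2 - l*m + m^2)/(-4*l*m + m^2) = (20*l^2 + l*m - m^2)/(m*(4*l - m))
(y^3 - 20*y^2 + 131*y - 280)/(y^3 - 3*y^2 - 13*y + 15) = (y^2 - 15*y + 56)/(y^2 + 2*y - 3)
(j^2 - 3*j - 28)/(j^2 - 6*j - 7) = (j + 4)/(j + 1)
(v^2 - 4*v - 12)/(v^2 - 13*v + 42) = (v + 2)/(v - 7)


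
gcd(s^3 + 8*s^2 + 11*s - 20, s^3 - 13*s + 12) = s^2 + 3*s - 4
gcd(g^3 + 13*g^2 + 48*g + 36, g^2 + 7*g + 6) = g^2 + 7*g + 6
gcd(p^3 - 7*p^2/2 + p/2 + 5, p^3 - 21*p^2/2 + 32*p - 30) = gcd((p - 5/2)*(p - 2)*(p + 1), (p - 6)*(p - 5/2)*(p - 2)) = p^2 - 9*p/2 + 5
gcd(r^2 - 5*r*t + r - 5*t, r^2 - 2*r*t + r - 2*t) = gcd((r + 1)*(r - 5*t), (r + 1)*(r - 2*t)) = r + 1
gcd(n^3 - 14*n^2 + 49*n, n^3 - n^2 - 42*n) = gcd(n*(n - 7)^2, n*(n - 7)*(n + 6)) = n^2 - 7*n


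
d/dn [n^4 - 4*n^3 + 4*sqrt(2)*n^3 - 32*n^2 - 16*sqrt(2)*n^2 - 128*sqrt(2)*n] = 4*n^3 - 12*n^2 + 12*sqrt(2)*n^2 - 64*n - 32*sqrt(2)*n - 128*sqrt(2)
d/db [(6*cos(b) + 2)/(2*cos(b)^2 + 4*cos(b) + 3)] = 2*(6*cos(b)^2 + 4*cos(b) - 5)*sin(b)/(4*cos(b) + cos(2*b) + 4)^2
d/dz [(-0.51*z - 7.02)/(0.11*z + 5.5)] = (-0.223608*z - 11.1804)/(0.11*z + 5.5)^3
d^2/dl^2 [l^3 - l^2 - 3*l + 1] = 6*l - 2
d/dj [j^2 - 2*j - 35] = 2*j - 2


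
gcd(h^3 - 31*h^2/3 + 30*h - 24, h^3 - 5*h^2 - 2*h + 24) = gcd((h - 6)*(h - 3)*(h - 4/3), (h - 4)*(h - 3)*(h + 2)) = h - 3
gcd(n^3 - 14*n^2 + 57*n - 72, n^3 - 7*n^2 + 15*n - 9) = n^2 - 6*n + 9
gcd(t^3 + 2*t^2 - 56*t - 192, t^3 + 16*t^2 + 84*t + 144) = t^2 + 10*t + 24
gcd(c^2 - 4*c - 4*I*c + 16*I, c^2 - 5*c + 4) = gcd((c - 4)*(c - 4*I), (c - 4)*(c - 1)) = c - 4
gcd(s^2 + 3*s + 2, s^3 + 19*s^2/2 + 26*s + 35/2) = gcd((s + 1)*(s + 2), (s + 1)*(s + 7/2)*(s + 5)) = s + 1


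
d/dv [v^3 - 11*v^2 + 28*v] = 3*v^2 - 22*v + 28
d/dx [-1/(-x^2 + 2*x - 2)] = 2*(1 - x)/(x^2 - 2*x + 2)^2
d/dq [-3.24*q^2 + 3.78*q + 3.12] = 3.78 - 6.48*q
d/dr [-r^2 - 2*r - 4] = -2*r - 2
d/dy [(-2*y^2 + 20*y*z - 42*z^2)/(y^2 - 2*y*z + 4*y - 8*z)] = 4*((-y + 5*z)*(y^2 - 2*y*z + 4*y - 8*z) + (y - z + 2)*(y^2 - 10*y*z + 21*z^2))/(y^2 - 2*y*z + 4*y - 8*z)^2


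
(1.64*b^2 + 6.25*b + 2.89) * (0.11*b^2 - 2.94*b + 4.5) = 0.1804*b^4 - 4.1341*b^3 - 10.6771*b^2 + 19.6284*b + 13.005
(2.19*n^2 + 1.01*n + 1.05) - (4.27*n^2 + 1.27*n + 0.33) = -2.08*n^2 - 0.26*n + 0.72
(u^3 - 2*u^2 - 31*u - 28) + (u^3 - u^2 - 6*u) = 2*u^3 - 3*u^2 - 37*u - 28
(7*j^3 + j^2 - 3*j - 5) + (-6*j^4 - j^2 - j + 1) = -6*j^4 + 7*j^3 - 4*j - 4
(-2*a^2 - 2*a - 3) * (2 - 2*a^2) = 4*a^4 + 4*a^3 + 2*a^2 - 4*a - 6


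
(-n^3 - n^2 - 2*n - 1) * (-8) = 8*n^3 + 8*n^2 + 16*n + 8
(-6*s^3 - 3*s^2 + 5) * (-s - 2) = 6*s^4 + 15*s^3 + 6*s^2 - 5*s - 10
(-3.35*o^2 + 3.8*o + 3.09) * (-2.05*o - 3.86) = 6.8675*o^3 + 5.141*o^2 - 21.0025*o - 11.9274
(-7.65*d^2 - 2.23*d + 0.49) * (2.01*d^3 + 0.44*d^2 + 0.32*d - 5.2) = -15.3765*d^5 - 7.8483*d^4 - 2.4443*d^3 + 39.282*d^2 + 11.7528*d - 2.548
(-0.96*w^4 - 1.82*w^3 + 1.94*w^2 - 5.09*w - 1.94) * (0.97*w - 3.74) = -0.9312*w^5 + 1.825*w^4 + 8.6886*w^3 - 12.1929*w^2 + 17.1548*w + 7.2556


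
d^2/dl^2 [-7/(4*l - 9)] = -224/(4*l - 9)^3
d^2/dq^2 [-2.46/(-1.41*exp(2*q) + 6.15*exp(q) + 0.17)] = ((15.129 - 13.8744*exp(q))*(-1.41*exp(2*q) + 6.15*exp(q) + 0.17) - 2.46*(2.82*exp(q) - 6.15)*(5.64*exp(q) - 12.3)*exp(q))*exp(q)/(-1.41*exp(2*q) + 6.15*exp(q) + 0.17)^3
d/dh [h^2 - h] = 2*h - 1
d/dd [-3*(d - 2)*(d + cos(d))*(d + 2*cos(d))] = 3*(d - 2)*(d + cos(d))*(2*sin(d) - 1) + 3*(d - 2)*(d + 2*cos(d))*(sin(d) - 1) - 3*(d + cos(d))*(d + 2*cos(d))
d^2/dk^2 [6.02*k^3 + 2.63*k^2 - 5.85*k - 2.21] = 36.12*k + 5.26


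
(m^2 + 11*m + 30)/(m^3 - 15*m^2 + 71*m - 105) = (m^2 + 11*m + 30)/(m^3 - 15*m^2 + 71*m - 105)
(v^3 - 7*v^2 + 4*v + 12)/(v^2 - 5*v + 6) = (v^2 - 5*v - 6)/(v - 3)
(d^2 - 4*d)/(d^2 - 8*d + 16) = d/(d - 4)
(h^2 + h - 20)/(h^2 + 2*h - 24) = (h + 5)/(h + 6)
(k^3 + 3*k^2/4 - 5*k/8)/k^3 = 1 + 3/(4*k) - 5/(8*k^2)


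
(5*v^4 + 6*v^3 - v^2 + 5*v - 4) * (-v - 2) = -5*v^5 - 16*v^4 - 11*v^3 - 3*v^2 - 6*v + 8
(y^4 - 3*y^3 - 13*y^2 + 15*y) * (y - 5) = y^5 - 8*y^4 + 2*y^3 + 80*y^2 - 75*y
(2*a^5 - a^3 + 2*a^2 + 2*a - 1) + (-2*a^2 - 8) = 2*a^5 - a^3 + 2*a - 9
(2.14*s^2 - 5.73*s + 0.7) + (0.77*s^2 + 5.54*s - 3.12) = 2.91*s^2 - 0.19*s - 2.42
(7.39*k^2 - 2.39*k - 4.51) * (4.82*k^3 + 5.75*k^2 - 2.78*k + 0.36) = 35.6198*k^5 + 30.9727*k^4 - 56.0249*k^3 - 16.6279*k^2 + 11.6774*k - 1.6236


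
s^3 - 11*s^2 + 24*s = s*(s - 8)*(s - 3)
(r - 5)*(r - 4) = r^2 - 9*r + 20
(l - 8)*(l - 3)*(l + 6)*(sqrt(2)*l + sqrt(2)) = sqrt(2)*l^4 - 4*sqrt(2)*l^3 - 47*sqrt(2)*l^2 + 102*sqrt(2)*l + 144*sqrt(2)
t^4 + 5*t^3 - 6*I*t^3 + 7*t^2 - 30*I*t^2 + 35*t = t*(t + 5)*(t - 7*I)*(t + I)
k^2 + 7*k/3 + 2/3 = (k + 1/3)*(k + 2)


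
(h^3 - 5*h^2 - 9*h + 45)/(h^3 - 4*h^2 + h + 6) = (h^2 - 2*h - 15)/(h^2 - h - 2)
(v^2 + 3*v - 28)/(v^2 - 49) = (v - 4)/(v - 7)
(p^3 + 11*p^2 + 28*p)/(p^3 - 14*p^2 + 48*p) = (p^2 + 11*p + 28)/(p^2 - 14*p + 48)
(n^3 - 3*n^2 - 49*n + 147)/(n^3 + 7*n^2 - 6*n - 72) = (n^2 - 49)/(n^2 + 10*n + 24)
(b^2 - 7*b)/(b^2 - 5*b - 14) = b/(b + 2)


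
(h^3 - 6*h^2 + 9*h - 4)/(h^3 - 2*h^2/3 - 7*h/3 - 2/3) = 3*(-h^3 + 6*h^2 - 9*h + 4)/(-3*h^3 + 2*h^2 + 7*h + 2)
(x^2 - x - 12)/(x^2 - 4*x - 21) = (x - 4)/(x - 7)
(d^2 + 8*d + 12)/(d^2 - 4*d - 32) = (d^2 + 8*d + 12)/(d^2 - 4*d - 32)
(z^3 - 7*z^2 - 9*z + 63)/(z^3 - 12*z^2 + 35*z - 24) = (z^2 - 4*z - 21)/(z^2 - 9*z + 8)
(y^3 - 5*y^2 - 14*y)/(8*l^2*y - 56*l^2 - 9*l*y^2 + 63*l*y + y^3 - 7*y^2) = y*(y + 2)/(8*l^2 - 9*l*y + y^2)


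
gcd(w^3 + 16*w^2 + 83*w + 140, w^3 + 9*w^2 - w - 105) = w^2 + 12*w + 35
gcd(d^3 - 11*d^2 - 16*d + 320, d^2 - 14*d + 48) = d - 8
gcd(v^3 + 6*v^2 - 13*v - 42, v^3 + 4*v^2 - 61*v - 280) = v + 7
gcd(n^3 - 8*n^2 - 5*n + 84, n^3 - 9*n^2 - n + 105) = n^2 - 4*n - 21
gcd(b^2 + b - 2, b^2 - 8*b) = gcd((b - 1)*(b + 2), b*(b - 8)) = 1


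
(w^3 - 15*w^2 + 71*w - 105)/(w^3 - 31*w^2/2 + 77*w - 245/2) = 2*(w - 3)/(2*w - 7)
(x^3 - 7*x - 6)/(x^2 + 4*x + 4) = (x^2 - 2*x - 3)/(x + 2)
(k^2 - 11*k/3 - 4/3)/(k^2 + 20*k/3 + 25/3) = (3*k^2 - 11*k - 4)/(3*k^2 + 20*k + 25)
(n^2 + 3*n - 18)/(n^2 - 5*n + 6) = (n + 6)/(n - 2)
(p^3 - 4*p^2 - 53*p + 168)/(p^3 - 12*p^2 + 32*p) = (p^2 + 4*p - 21)/(p*(p - 4))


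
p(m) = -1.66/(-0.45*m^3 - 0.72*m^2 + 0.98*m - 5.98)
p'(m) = -1.66*(1.35*m^2 + 1.44*m - 0.98)/(-0.45*m^3 - 0.72*m^2 + 0.98*m - 5.98)^2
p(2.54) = 0.11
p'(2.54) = -0.08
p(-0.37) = 0.26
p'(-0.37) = 0.05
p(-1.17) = 0.22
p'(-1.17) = 0.02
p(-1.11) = 0.23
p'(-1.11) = 0.03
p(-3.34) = 3.20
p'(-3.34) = -57.27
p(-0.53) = 0.25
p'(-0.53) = 0.05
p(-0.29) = 0.26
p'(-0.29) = 0.05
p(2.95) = 0.08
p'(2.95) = -0.06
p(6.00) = 0.01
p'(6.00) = -0.01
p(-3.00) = 0.51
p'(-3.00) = -1.08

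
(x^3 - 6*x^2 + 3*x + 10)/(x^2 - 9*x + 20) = (x^2 - x - 2)/(x - 4)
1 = 1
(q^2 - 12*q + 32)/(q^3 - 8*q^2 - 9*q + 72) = (q - 4)/(q^2 - 9)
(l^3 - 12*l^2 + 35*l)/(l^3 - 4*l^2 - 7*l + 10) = l*(l - 7)/(l^2 + l - 2)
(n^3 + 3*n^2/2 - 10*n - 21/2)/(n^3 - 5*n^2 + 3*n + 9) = (n + 7/2)/(n - 3)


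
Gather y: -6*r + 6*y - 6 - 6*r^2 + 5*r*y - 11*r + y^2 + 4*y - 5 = -6*r^2 - 17*r + y^2 + y*(5*r + 10) - 11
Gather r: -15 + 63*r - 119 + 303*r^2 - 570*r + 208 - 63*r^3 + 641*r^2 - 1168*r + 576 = -63*r^3 + 944*r^2 - 1675*r + 650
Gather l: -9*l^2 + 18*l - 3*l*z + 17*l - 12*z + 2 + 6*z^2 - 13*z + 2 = -9*l^2 + l*(35 - 3*z) + 6*z^2 - 25*z + 4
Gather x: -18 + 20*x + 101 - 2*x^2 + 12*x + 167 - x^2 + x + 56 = -3*x^2 + 33*x + 306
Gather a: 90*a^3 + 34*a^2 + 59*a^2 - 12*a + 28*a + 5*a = 90*a^3 + 93*a^2 + 21*a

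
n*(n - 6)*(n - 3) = n^3 - 9*n^2 + 18*n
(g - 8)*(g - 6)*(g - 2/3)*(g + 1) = g^4 - 41*g^3/3 + 128*g^2/3 + 76*g/3 - 32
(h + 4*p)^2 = h^2 + 8*h*p + 16*p^2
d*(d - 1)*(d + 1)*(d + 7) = d^4 + 7*d^3 - d^2 - 7*d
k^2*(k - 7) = k^3 - 7*k^2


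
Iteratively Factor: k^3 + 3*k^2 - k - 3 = (k - 1)*(k^2 + 4*k + 3) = (k - 1)*(k + 3)*(k + 1)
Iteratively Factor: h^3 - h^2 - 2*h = (h - 2)*(h^2 + h) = (h - 2)*(h + 1)*(h)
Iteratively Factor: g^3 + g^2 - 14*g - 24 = (g - 4)*(g^2 + 5*g + 6) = (g - 4)*(g + 2)*(g + 3)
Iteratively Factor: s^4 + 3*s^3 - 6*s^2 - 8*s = (s)*(s^3 + 3*s^2 - 6*s - 8) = s*(s + 1)*(s^2 + 2*s - 8) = s*(s - 2)*(s + 1)*(s + 4)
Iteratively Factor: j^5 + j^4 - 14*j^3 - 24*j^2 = (j + 3)*(j^4 - 2*j^3 - 8*j^2) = (j - 4)*(j + 3)*(j^3 + 2*j^2) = (j - 4)*(j + 2)*(j + 3)*(j^2) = j*(j - 4)*(j + 2)*(j + 3)*(j)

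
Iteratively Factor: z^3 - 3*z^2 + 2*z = (z - 1)*(z^2 - 2*z) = z*(z - 1)*(z - 2)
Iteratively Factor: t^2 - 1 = (t - 1)*(t + 1)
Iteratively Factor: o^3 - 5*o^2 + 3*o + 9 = (o - 3)*(o^2 - 2*o - 3) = (o - 3)*(o + 1)*(o - 3)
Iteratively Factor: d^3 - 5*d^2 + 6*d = (d)*(d^2 - 5*d + 6) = d*(d - 2)*(d - 3)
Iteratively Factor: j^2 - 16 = (j + 4)*(j - 4)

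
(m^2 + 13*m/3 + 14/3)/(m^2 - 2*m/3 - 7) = (m + 2)/(m - 3)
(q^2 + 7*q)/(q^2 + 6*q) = (q + 7)/(q + 6)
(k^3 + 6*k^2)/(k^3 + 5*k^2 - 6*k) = k/(k - 1)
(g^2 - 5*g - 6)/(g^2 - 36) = (g + 1)/(g + 6)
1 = 1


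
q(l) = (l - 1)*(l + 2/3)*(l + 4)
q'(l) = (l - 1)*(l + 2/3) + (l - 1)*(l + 4) + (l + 2/3)*(l + 4)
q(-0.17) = -2.23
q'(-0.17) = -3.16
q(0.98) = -0.16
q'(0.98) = 8.07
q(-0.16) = -2.26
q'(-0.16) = -3.10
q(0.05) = -2.76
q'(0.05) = -1.63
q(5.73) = 294.39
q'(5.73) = 138.52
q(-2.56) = 9.71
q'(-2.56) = -1.11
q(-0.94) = 1.62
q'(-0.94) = -6.24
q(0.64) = -2.18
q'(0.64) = 3.92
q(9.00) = 1005.33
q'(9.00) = 307.00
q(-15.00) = -2522.67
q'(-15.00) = 563.00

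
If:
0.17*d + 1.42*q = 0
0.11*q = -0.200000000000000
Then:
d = 15.19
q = -1.82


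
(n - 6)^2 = n^2 - 12*n + 36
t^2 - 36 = (t - 6)*(t + 6)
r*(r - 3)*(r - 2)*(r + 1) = r^4 - 4*r^3 + r^2 + 6*r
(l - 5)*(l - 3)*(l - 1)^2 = l^4 - 10*l^3 + 32*l^2 - 38*l + 15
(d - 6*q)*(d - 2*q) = d^2 - 8*d*q + 12*q^2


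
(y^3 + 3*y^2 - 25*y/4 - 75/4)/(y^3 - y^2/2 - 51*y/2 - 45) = (y - 5/2)/(y - 6)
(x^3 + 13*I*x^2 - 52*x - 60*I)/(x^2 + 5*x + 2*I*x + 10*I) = (x^2 + 11*I*x - 30)/(x + 5)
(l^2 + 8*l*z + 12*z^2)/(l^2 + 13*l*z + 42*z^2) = (l + 2*z)/(l + 7*z)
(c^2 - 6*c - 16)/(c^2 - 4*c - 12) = (c - 8)/(c - 6)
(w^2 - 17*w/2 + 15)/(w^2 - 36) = (w - 5/2)/(w + 6)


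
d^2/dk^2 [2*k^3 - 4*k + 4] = 12*k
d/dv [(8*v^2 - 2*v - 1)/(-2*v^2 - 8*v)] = (-17*v^2 - v - 2)/(v^2*(v^2 + 8*v + 16))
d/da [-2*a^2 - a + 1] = -4*a - 1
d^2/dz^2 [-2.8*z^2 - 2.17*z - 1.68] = -5.60000000000000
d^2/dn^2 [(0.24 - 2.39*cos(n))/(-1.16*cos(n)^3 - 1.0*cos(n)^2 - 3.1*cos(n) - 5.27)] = (0.0293557901864055*(1 - cos(n)^2)^2*cos(3*n) + 0.161727467512592*(1 - cos(n)^2)^2 + 0.0888913976936109*sin(n)^6 - 0.16961123218812*cos(n)^7 - 0.0224948583803873*cos(n)^6 + 0.00490724475499257*cos(n)^5 + 0.022358853901895*cos(n)^3*cos(3*n) + 0.474960021300174*cos(n)^3 + 0.134621138822652*cos(n)^2*cos(3*n) + 0.375694046687939*cos(n)^2 + 0.125488485152268*cos(n)*cos(3*n) - 0.61435810849804*cos(n) - 0.0427482311861767*cos(3*n) - 0.575879312017752)/(0.185007974481659*cos(n)^3 + 0.159489633173844*cos(n)^2 + 0.494417862838915*cos(n) + 0.840510366826156)^3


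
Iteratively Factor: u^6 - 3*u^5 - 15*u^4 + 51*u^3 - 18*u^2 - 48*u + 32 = (u - 1)*(u^5 - 2*u^4 - 17*u^3 + 34*u^2 + 16*u - 32) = (u - 1)*(u + 1)*(u^4 - 3*u^3 - 14*u^2 + 48*u - 32) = (u - 2)*(u - 1)*(u + 1)*(u^3 - u^2 - 16*u + 16) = (u - 2)*(u - 1)*(u + 1)*(u + 4)*(u^2 - 5*u + 4) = (u - 4)*(u - 2)*(u - 1)*(u + 1)*(u + 4)*(u - 1)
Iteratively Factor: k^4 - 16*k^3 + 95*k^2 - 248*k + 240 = (k - 3)*(k^3 - 13*k^2 + 56*k - 80) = (k - 4)*(k - 3)*(k^2 - 9*k + 20) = (k - 5)*(k - 4)*(k - 3)*(k - 4)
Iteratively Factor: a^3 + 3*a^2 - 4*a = (a + 4)*(a^2 - a) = a*(a + 4)*(a - 1)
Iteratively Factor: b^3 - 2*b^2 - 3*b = (b)*(b^2 - 2*b - 3) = b*(b - 3)*(b + 1)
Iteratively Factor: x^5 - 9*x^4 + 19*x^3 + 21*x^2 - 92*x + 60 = (x - 3)*(x^4 - 6*x^3 + x^2 + 24*x - 20) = (x - 3)*(x - 1)*(x^3 - 5*x^2 - 4*x + 20) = (x - 3)*(x - 2)*(x - 1)*(x^2 - 3*x - 10) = (x - 5)*(x - 3)*(x - 2)*(x - 1)*(x + 2)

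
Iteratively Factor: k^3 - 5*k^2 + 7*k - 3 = (k - 3)*(k^2 - 2*k + 1) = (k - 3)*(k - 1)*(k - 1)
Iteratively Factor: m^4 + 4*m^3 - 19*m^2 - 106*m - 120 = (m + 3)*(m^3 + m^2 - 22*m - 40) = (m - 5)*(m + 3)*(m^2 + 6*m + 8) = (m - 5)*(m + 2)*(m + 3)*(m + 4)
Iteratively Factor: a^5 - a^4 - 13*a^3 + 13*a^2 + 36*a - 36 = (a + 2)*(a^4 - 3*a^3 - 7*a^2 + 27*a - 18) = (a - 1)*(a + 2)*(a^3 - 2*a^2 - 9*a + 18) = (a - 3)*(a - 1)*(a + 2)*(a^2 + a - 6) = (a - 3)*(a - 1)*(a + 2)*(a + 3)*(a - 2)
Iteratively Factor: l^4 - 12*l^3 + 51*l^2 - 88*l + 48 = (l - 4)*(l^3 - 8*l^2 + 19*l - 12) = (l - 4)*(l - 3)*(l^2 - 5*l + 4) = (l - 4)*(l - 3)*(l - 1)*(l - 4)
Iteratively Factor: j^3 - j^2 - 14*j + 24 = (j + 4)*(j^2 - 5*j + 6) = (j - 3)*(j + 4)*(j - 2)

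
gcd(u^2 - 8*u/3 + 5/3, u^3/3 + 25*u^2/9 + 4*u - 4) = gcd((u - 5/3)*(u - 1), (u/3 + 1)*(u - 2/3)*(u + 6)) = 1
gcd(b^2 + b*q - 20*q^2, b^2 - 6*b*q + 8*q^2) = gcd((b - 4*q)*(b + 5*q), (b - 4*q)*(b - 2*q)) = -b + 4*q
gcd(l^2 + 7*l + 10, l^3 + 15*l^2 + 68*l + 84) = l + 2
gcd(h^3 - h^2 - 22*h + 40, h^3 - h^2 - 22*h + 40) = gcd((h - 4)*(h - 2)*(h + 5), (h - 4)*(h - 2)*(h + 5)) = h^3 - h^2 - 22*h + 40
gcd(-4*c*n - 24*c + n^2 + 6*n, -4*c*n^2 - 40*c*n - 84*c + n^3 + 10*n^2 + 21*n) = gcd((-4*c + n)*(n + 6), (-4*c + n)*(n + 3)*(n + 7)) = 4*c - n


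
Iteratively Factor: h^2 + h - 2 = (h - 1)*(h + 2)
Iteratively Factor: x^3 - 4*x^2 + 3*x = (x - 1)*(x^2 - 3*x) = x*(x - 1)*(x - 3)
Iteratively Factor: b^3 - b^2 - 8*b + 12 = (b - 2)*(b^2 + b - 6) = (b - 2)*(b + 3)*(b - 2)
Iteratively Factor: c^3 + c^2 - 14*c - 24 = (c - 4)*(c^2 + 5*c + 6) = (c - 4)*(c + 3)*(c + 2)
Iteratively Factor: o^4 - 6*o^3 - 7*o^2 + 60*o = (o)*(o^3 - 6*o^2 - 7*o + 60) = o*(o - 5)*(o^2 - o - 12) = o*(o - 5)*(o + 3)*(o - 4)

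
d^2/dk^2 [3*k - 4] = 0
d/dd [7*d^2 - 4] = 14*d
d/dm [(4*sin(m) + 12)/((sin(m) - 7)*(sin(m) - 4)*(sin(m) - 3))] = 4*(-2*sin(m)^3 + 5*sin(m)^2 + 84*sin(m) - 267)*cos(m)/((sin(m) - 7)^2*(sin(m) - 4)^2*(sin(m) - 3)^2)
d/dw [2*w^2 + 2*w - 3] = 4*w + 2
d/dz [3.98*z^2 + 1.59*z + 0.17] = 7.96*z + 1.59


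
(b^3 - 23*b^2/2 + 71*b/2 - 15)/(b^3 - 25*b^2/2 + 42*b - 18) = (b - 5)/(b - 6)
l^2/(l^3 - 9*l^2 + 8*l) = l/(l^2 - 9*l + 8)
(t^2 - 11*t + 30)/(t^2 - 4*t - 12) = (t - 5)/(t + 2)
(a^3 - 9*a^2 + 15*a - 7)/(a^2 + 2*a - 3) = (a^2 - 8*a + 7)/(a + 3)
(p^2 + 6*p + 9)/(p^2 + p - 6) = (p + 3)/(p - 2)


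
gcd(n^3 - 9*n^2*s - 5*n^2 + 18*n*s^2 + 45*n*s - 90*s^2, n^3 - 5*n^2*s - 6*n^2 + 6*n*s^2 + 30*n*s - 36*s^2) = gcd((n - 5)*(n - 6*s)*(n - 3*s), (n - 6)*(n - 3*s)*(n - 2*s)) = -n + 3*s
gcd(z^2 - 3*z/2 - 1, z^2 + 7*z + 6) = 1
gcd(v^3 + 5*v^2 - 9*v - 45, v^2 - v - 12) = v + 3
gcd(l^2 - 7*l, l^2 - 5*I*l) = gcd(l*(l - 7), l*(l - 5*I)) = l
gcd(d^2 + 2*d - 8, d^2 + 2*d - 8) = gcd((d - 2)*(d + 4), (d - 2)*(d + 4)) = d^2 + 2*d - 8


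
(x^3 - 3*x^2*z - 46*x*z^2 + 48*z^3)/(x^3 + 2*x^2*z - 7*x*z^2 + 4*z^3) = (x^2 - 2*x*z - 48*z^2)/(x^2 + 3*x*z - 4*z^2)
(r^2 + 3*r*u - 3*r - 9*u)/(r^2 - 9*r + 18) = (r + 3*u)/(r - 6)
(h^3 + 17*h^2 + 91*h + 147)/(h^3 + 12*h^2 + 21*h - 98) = (h + 3)/(h - 2)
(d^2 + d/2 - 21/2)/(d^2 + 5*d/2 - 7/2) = (d - 3)/(d - 1)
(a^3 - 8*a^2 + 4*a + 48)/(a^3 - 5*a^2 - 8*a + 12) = (a - 4)/(a - 1)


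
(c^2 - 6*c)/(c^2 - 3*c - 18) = c/(c + 3)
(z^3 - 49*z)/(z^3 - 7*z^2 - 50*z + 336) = z*(z - 7)/(z^2 - 14*z + 48)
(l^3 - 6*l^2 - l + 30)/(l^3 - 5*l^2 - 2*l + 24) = (l - 5)/(l - 4)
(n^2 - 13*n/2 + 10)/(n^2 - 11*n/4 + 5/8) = 4*(n - 4)/(4*n - 1)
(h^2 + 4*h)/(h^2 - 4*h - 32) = h/(h - 8)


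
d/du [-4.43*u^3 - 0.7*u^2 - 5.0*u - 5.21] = -13.29*u^2 - 1.4*u - 5.0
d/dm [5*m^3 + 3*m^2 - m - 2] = 15*m^2 + 6*m - 1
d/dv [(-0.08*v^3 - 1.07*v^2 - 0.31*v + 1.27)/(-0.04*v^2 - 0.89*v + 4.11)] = (0.0032*v^4 + 0.1424*v^3 - 0.0465000000000001*v^2 - 8.6938*v - 0.1438)/(0.0016*v^4 + 0.0712*v^3 + 0.4633*v^2 - 7.3158*v + 16.8921)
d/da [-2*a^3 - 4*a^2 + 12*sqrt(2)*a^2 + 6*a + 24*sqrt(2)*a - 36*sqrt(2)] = -6*a^2 - 8*a + 24*sqrt(2)*a + 6 + 24*sqrt(2)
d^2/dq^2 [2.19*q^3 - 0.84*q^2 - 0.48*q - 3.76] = 13.14*q - 1.68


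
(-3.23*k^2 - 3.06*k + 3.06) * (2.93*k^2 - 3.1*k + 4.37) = -9.4639*k^4 + 1.0472*k^3 + 4.3367*k^2 - 22.8582*k + 13.3722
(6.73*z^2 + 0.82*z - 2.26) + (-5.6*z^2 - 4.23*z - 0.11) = 1.13*z^2 - 3.41*z - 2.37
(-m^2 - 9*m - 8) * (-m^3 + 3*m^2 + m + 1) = m^5 + 6*m^4 - 20*m^3 - 34*m^2 - 17*m - 8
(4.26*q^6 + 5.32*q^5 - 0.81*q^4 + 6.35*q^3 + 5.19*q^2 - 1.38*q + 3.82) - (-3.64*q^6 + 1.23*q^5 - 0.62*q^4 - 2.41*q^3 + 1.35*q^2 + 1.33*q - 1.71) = 7.9*q^6 + 4.09*q^5 - 0.19*q^4 + 8.76*q^3 + 3.84*q^2 - 2.71*q + 5.53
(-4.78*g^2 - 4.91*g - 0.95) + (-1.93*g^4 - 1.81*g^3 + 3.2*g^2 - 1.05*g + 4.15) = -1.93*g^4 - 1.81*g^3 - 1.58*g^2 - 5.96*g + 3.2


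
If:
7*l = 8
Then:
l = 8/7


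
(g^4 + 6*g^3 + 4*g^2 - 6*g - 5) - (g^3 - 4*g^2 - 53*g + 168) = g^4 + 5*g^3 + 8*g^2 + 47*g - 173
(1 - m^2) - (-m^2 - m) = m + 1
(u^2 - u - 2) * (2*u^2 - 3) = 2*u^4 - 2*u^3 - 7*u^2 + 3*u + 6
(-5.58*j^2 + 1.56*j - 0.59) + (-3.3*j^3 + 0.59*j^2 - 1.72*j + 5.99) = -3.3*j^3 - 4.99*j^2 - 0.16*j + 5.4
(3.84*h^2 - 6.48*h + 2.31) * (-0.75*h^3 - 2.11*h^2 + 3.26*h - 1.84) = -2.88*h^5 - 3.2424*h^4 + 24.4587*h^3 - 33.0645*h^2 + 19.4538*h - 4.2504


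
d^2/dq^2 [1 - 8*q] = 0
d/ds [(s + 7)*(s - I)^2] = (s - I)*(3*s + 14 - I)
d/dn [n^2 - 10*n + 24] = 2*n - 10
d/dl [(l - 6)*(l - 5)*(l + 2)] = 3*l^2 - 18*l + 8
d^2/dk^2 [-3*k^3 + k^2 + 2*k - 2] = 2 - 18*k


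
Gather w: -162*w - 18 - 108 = -162*w - 126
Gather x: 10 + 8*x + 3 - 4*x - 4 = 4*x + 9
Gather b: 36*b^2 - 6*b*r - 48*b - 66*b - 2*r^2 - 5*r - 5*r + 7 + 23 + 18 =36*b^2 + b*(-6*r - 114) - 2*r^2 - 10*r + 48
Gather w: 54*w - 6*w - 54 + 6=48*w - 48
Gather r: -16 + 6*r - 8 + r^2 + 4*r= r^2 + 10*r - 24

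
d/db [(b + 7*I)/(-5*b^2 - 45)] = (-b^2 + 2*b*(b + 7*I) - 9)/(5*(b^2 + 9)^2)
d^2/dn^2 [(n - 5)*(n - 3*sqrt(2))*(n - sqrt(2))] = 6*n - 8*sqrt(2) - 10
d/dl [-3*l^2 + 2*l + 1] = 2 - 6*l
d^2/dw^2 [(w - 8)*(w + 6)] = 2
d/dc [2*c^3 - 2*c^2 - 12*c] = 6*c^2 - 4*c - 12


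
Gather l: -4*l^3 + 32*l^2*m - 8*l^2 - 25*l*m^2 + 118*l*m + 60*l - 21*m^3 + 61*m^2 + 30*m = -4*l^3 + l^2*(32*m - 8) + l*(-25*m^2 + 118*m + 60) - 21*m^3 + 61*m^2 + 30*m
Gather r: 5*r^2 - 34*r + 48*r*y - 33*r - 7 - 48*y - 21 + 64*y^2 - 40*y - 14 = 5*r^2 + r*(48*y - 67) + 64*y^2 - 88*y - 42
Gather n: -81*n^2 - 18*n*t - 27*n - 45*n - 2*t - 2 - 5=-81*n^2 + n*(-18*t - 72) - 2*t - 7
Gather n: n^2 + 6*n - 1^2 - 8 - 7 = n^2 + 6*n - 16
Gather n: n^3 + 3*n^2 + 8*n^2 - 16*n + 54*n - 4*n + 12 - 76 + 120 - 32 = n^3 + 11*n^2 + 34*n + 24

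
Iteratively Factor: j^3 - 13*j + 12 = (j - 1)*(j^2 + j - 12) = (j - 1)*(j + 4)*(j - 3)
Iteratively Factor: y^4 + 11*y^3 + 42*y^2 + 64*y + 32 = (y + 4)*(y^3 + 7*y^2 + 14*y + 8) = (y + 2)*(y + 4)*(y^2 + 5*y + 4) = (y + 2)*(y + 4)^2*(y + 1)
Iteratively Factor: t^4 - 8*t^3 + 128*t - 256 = (t - 4)*(t^3 - 4*t^2 - 16*t + 64) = (t - 4)*(t + 4)*(t^2 - 8*t + 16) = (t - 4)^2*(t + 4)*(t - 4)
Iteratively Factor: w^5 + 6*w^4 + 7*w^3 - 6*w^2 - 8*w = (w)*(w^4 + 6*w^3 + 7*w^2 - 6*w - 8) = w*(w - 1)*(w^3 + 7*w^2 + 14*w + 8) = w*(w - 1)*(w + 1)*(w^2 + 6*w + 8) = w*(w - 1)*(w + 1)*(w + 2)*(w + 4)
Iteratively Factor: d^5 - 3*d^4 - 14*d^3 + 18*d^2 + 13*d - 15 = (d - 1)*(d^4 - 2*d^3 - 16*d^2 + 2*d + 15) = (d - 1)^2*(d^3 - d^2 - 17*d - 15) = (d - 1)^2*(d + 3)*(d^2 - 4*d - 5) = (d - 1)^2*(d + 1)*(d + 3)*(d - 5)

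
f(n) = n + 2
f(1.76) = 3.76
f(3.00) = 5.00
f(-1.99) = 0.01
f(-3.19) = -1.19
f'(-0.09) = 1.00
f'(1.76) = 1.00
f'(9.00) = 1.00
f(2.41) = 4.41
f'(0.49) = 1.00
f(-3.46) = -1.46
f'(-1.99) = 1.00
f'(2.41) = 1.00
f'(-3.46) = 1.00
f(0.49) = 2.49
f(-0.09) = 1.91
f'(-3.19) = 1.00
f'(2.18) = 1.00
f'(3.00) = 1.00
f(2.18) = 4.18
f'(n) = 1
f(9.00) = 11.00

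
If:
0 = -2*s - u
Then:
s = -u/2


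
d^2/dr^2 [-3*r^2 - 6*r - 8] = -6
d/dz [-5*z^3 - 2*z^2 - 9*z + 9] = -15*z^2 - 4*z - 9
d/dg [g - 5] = 1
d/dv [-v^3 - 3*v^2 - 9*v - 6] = -3*v^2 - 6*v - 9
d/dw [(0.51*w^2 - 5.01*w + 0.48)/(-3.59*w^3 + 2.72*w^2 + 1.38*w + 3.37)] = (1.8309*w^4 - 35.9718*w^3 + 19.5006*w^2 + 0.8262*w - 17.5461)/(12.8881*w^6 - 19.5296*w^5 - 2.51*w^4 - 16.6894*w^3 + 20.2372*w^2 + 9.3012*w + 11.3569)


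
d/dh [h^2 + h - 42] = 2*h + 1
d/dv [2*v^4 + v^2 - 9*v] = 8*v^3 + 2*v - 9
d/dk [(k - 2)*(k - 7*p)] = 2*k - 7*p - 2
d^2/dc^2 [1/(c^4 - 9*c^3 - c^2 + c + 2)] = 2*((-6*c^2 + 27*c + 1)*(c^4 - 9*c^3 - c^2 + c + 2) + (4*c^3 - 27*c^2 - 2*c + 1)^2)/(c^4 - 9*c^3 - c^2 + c + 2)^3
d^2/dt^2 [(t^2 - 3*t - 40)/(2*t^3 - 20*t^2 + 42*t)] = (t^6 - 9*t^5 - 213*t^4 + 3173*t^3 - 14520*t^2 + 25200*t - 17640)/(t^3*(t^6 - 30*t^5 + 363*t^4 - 2260*t^3 + 7623*t^2 - 13230*t + 9261))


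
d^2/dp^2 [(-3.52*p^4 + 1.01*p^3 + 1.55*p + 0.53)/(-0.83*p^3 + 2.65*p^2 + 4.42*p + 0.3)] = (-3.5527136788005e-15*p^8 + 2.8421709430404e-14*p^7 + 70.822354*p^6 + 223.998954*p^5 + 442.455234*p^4 + 22.332042*p^3 - 19.530762*p^2 - 31.19106*p - 15.755284)/(0.571787*p^9 - 5.476755*p^8 + 8.351211*p^7 + 39.101105*p^6 - 40.513614*p^5 - 155.03115*p^4 - 107.210188*p^3 - 18.29826*p^2 - 1.1934*p - 0.027)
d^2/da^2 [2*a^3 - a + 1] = 12*a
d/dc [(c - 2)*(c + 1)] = 2*c - 1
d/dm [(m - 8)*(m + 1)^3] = (m + 1)^2*(4*m - 23)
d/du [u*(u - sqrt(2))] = 2*u - sqrt(2)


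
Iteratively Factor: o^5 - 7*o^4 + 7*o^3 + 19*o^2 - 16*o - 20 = (o - 2)*(o^4 - 5*o^3 - 3*o^2 + 13*o + 10) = (o - 2)*(o + 1)*(o^3 - 6*o^2 + 3*o + 10) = (o - 5)*(o - 2)*(o + 1)*(o^2 - o - 2) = (o - 5)*(o - 2)*(o + 1)^2*(o - 2)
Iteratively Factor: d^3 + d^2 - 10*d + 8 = (d - 1)*(d^2 + 2*d - 8) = (d - 2)*(d - 1)*(d + 4)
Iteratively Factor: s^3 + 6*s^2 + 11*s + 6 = (s + 2)*(s^2 + 4*s + 3) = (s + 2)*(s + 3)*(s + 1)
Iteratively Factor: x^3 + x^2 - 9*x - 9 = (x - 3)*(x^2 + 4*x + 3) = (x - 3)*(x + 1)*(x + 3)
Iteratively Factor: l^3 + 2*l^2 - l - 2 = (l + 1)*(l^2 + l - 2) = (l + 1)*(l + 2)*(l - 1)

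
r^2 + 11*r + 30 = (r + 5)*(r + 6)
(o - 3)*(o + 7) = o^2 + 4*o - 21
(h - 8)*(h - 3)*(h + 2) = h^3 - 9*h^2 + 2*h + 48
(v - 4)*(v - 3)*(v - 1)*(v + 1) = v^4 - 7*v^3 + 11*v^2 + 7*v - 12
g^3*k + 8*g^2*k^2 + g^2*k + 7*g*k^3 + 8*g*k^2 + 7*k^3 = (g + k)*(g + 7*k)*(g*k + k)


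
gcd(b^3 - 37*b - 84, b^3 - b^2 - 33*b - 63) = b^2 - 4*b - 21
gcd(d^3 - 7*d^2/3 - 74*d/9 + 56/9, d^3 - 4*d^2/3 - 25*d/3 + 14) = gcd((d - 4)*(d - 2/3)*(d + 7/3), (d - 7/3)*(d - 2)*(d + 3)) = 1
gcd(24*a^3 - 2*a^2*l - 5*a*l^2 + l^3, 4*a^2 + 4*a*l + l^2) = 2*a + l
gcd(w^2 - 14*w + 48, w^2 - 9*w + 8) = w - 8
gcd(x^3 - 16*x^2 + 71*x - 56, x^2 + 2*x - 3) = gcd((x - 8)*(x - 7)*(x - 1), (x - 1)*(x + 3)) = x - 1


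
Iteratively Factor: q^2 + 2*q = (q + 2)*(q)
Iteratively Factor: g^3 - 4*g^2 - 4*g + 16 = (g + 2)*(g^2 - 6*g + 8) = (g - 4)*(g + 2)*(g - 2)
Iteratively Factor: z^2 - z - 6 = (z - 3)*(z + 2)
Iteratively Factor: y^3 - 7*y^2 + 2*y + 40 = (y - 5)*(y^2 - 2*y - 8) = (y - 5)*(y - 4)*(y + 2)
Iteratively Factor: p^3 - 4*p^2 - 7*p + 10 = (p - 1)*(p^2 - 3*p - 10) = (p - 5)*(p - 1)*(p + 2)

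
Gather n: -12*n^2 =-12*n^2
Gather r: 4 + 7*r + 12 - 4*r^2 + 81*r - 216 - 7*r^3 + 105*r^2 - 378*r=-7*r^3 + 101*r^2 - 290*r - 200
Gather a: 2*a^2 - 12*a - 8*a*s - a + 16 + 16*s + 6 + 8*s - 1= 2*a^2 + a*(-8*s - 13) + 24*s + 21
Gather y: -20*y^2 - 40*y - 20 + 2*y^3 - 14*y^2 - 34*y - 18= 2*y^3 - 34*y^2 - 74*y - 38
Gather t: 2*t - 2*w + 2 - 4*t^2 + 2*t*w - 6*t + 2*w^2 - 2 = -4*t^2 + t*(2*w - 4) + 2*w^2 - 2*w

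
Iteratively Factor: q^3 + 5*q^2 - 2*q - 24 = (q - 2)*(q^2 + 7*q + 12) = (q - 2)*(q + 3)*(q + 4)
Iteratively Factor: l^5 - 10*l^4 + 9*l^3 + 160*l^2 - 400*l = (l - 4)*(l^4 - 6*l^3 - 15*l^2 + 100*l) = l*(l - 4)*(l^3 - 6*l^2 - 15*l + 100) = l*(l - 5)*(l - 4)*(l^2 - l - 20) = l*(l - 5)*(l - 4)*(l + 4)*(l - 5)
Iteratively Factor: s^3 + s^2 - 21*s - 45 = (s - 5)*(s^2 + 6*s + 9) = (s - 5)*(s + 3)*(s + 3)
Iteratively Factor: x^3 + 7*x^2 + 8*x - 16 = (x + 4)*(x^2 + 3*x - 4) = (x - 1)*(x + 4)*(x + 4)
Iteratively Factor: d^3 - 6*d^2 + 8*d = (d)*(d^2 - 6*d + 8) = d*(d - 4)*(d - 2)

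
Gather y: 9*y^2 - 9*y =9*y^2 - 9*y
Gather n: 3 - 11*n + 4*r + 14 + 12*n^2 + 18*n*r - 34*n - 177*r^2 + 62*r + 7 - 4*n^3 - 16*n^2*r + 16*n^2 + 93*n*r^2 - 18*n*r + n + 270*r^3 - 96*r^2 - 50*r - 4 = -4*n^3 + n^2*(28 - 16*r) + n*(93*r^2 - 44) + 270*r^3 - 273*r^2 + 16*r + 20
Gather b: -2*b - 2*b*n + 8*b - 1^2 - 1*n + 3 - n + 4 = b*(6 - 2*n) - 2*n + 6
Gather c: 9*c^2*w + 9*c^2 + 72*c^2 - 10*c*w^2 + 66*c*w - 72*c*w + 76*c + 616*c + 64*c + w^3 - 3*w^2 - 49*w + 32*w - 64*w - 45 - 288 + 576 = c^2*(9*w + 81) + c*(-10*w^2 - 6*w + 756) + w^3 - 3*w^2 - 81*w + 243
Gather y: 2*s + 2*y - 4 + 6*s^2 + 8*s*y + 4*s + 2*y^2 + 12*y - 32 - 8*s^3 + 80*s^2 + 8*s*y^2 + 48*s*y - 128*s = -8*s^3 + 86*s^2 - 122*s + y^2*(8*s + 2) + y*(56*s + 14) - 36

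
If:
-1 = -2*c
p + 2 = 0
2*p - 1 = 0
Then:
No Solution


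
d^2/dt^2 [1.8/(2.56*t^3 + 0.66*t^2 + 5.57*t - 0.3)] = (-(27.648*t + 2.376)*(2.56*t^3 + 0.66*t^2 + 5.57*t - 0.3) + 1.8*(7.68*t^2 + 1.32*t + 5.57)*(15.36*t^2 + 2.64*t + 11.14))/(2.56*t^3 + 0.66*t^2 + 5.57*t - 0.3)^3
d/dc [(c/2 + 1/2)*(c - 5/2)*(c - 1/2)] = 3*c^2/2 - 2*c - 7/8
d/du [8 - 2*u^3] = -6*u^2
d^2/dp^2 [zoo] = 0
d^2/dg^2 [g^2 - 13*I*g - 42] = 2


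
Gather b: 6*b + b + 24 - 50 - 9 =7*b - 35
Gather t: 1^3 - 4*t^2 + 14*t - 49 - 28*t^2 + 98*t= -32*t^2 + 112*t - 48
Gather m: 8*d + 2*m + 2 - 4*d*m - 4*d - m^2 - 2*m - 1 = -4*d*m + 4*d - m^2 + 1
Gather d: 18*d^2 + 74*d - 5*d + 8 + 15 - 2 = 18*d^2 + 69*d + 21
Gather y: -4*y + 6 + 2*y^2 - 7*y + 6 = 2*y^2 - 11*y + 12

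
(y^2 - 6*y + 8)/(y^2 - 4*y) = (y - 2)/y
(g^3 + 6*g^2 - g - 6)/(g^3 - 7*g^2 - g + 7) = (g + 6)/(g - 7)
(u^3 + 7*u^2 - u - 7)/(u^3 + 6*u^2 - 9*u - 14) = (u - 1)/(u - 2)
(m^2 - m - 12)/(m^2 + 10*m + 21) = (m - 4)/(m + 7)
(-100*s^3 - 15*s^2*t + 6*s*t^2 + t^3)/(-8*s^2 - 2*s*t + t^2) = (25*s^2 + 10*s*t + t^2)/(2*s + t)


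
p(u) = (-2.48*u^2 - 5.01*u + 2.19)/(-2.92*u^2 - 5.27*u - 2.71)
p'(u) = (-4.96*u - 5.01)/(-2.92*u^2 - 5.27*u - 2.71) + (5.84*u + 5.27)*(-2.48*u^2 - 5.01*u + 2.19)/(-2.92*u^2 - 5.27*u - 2.71)^2 = (-1.5596*u^2 + 26.2312*u + 25.1184)/(8.5264*u^4 + 30.7768*u^3 + 43.5993*u^2 + 28.5634*u + 7.3441)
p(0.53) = 0.18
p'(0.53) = 0.96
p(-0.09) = -1.16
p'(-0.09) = 4.46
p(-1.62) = -2.07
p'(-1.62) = -6.37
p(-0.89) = -14.08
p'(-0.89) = 4.86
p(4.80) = 0.83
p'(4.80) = 0.01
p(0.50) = 0.15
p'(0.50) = 1.03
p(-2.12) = -0.36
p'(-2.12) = -1.73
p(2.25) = 0.74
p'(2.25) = 0.09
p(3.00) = 0.78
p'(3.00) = 0.04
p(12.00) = 0.85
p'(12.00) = 0.00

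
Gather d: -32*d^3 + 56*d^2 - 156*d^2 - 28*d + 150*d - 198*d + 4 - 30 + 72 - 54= -32*d^3 - 100*d^2 - 76*d - 8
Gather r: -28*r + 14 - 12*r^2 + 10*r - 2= -12*r^2 - 18*r + 12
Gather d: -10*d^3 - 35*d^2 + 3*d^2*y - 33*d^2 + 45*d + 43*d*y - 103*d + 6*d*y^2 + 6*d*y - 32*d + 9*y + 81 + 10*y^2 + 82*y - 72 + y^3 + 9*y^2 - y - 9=-10*d^3 + d^2*(3*y - 68) + d*(6*y^2 + 49*y - 90) + y^3 + 19*y^2 + 90*y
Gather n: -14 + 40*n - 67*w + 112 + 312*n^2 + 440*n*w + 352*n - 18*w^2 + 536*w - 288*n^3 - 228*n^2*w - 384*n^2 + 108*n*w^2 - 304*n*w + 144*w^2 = -288*n^3 + n^2*(-228*w - 72) + n*(108*w^2 + 136*w + 392) + 126*w^2 + 469*w + 98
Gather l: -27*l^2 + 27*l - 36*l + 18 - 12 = -27*l^2 - 9*l + 6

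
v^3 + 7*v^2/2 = v^2*(v + 7/2)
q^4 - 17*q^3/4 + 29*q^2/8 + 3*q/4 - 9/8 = (q - 3)*(q - 1)*(q - 3/4)*(q + 1/2)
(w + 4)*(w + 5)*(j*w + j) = j*w^3 + 10*j*w^2 + 29*j*w + 20*j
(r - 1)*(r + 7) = r^2 + 6*r - 7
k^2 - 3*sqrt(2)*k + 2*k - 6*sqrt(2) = (k + 2)*(k - 3*sqrt(2))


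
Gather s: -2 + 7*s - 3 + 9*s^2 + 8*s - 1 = 9*s^2 + 15*s - 6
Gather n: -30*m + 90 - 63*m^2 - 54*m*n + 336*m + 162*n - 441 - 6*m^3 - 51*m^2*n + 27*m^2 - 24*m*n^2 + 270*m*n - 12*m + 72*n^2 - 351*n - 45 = -6*m^3 - 36*m^2 + 294*m + n^2*(72 - 24*m) + n*(-51*m^2 + 216*m - 189) - 396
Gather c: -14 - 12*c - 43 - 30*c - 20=-42*c - 77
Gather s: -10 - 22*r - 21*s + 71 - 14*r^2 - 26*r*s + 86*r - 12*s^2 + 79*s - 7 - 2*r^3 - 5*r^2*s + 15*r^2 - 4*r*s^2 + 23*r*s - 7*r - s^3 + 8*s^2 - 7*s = -2*r^3 + r^2 + 57*r - s^3 + s^2*(-4*r - 4) + s*(-5*r^2 - 3*r + 51) + 54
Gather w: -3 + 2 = -1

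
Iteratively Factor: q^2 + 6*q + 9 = (q + 3)*(q + 3)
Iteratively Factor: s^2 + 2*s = (s + 2)*(s)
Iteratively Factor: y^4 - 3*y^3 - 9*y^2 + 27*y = (y - 3)*(y^3 - 9*y) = (y - 3)^2*(y^2 + 3*y) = (y - 3)^2*(y + 3)*(y)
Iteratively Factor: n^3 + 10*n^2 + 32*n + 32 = (n + 4)*(n^2 + 6*n + 8) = (n + 2)*(n + 4)*(n + 4)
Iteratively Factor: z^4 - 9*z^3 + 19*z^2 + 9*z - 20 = (z - 1)*(z^3 - 8*z^2 + 11*z + 20) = (z - 5)*(z - 1)*(z^2 - 3*z - 4) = (z - 5)*(z - 4)*(z - 1)*(z + 1)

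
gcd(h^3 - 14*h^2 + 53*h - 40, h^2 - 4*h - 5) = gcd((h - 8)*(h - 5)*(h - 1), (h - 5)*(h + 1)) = h - 5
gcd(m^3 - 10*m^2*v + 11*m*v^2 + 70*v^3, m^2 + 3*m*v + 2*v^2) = m + 2*v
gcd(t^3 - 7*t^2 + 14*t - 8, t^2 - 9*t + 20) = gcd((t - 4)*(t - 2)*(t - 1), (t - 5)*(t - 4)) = t - 4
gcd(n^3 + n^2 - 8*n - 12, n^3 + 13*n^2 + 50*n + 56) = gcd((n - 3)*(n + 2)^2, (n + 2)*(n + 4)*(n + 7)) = n + 2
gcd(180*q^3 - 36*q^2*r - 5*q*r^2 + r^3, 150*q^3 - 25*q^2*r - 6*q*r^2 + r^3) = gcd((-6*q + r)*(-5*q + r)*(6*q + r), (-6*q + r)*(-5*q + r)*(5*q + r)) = 30*q^2 - 11*q*r + r^2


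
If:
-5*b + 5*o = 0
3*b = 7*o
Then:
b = 0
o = 0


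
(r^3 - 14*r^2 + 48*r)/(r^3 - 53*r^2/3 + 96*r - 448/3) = 3*r*(r - 6)/(3*r^2 - 29*r + 56)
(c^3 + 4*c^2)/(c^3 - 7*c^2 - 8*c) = c*(c + 4)/(c^2 - 7*c - 8)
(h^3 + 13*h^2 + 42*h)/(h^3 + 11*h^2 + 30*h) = (h + 7)/(h + 5)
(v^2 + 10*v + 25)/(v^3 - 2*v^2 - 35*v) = (v + 5)/(v*(v - 7))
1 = 1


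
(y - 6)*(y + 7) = y^2 + y - 42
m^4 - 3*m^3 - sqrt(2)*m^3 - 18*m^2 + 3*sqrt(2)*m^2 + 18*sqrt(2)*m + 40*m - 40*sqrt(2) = (m - 5)*(m - 2)*(m + 4)*(m - sqrt(2))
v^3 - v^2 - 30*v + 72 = (v - 4)*(v - 3)*(v + 6)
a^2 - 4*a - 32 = (a - 8)*(a + 4)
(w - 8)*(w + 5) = w^2 - 3*w - 40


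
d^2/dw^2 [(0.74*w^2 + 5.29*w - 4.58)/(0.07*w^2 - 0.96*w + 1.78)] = (0.151298*w^3 - 0.687876*w^2 - 2.108148*w + 15.467816)/(0.000343*w^6 - 0.014112*w^5 + 0.219702*w^4 - 1.602432*w^3 + 5.586708*w^2 - 9.124992*w + 5.639752)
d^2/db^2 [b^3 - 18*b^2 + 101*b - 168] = 6*b - 36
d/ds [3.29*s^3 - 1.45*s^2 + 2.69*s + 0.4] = 9.87*s^2 - 2.9*s + 2.69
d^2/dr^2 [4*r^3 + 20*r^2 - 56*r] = 24*r + 40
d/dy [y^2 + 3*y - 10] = 2*y + 3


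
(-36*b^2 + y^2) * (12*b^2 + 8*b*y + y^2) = -432*b^4 - 288*b^3*y - 24*b^2*y^2 + 8*b*y^3 + y^4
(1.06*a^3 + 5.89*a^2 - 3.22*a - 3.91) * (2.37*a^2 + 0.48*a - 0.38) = 2.5122*a^5 + 14.4681*a^4 - 5.207*a^3 - 13.0505*a^2 - 0.6532*a + 1.4858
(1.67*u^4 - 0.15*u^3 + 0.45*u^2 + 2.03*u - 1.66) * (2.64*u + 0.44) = 4.4088*u^5 + 0.3388*u^4 + 1.122*u^3 + 5.5572*u^2 - 3.4892*u - 0.7304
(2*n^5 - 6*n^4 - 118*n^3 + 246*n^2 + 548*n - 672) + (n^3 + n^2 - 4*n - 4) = 2*n^5 - 6*n^4 - 117*n^3 + 247*n^2 + 544*n - 676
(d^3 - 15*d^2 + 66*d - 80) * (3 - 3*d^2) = -3*d^5 + 45*d^4 - 195*d^3 + 195*d^2 + 198*d - 240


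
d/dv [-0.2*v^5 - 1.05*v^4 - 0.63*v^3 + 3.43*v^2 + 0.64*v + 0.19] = -1.0*v^4 - 4.2*v^3 - 1.89*v^2 + 6.86*v + 0.64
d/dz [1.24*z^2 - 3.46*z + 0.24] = 2.48*z - 3.46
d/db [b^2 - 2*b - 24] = 2*b - 2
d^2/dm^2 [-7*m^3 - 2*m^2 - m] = -42*m - 4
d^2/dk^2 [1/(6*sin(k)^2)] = (cos(2*k) + 2)/(3*sin(k)^4)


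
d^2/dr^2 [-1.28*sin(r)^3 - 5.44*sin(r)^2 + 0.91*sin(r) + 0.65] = 0.0500000000000007*sin(r) - 2.88*sin(3*r) - 10.88*cos(2*r)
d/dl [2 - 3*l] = -3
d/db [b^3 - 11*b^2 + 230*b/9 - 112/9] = 3*b^2 - 22*b + 230/9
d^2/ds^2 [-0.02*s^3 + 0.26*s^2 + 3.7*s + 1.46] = 0.52 - 0.12*s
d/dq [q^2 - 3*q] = 2*q - 3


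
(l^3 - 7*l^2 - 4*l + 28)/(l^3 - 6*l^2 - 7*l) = (l^2 - 4)/(l*(l + 1))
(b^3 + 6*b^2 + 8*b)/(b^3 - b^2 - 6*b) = (b + 4)/(b - 3)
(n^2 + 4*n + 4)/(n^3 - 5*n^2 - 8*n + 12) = (n + 2)/(n^2 - 7*n + 6)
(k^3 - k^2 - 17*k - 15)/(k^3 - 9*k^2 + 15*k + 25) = (k + 3)/(k - 5)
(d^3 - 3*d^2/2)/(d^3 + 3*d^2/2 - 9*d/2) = d/(d + 3)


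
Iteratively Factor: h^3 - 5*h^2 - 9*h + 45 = (h + 3)*(h^2 - 8*h + 15) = (h - 3)*(h + 3)*(h - 5)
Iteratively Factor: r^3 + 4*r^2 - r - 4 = (r + 1)*(r^2 + 3*r - 4) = (r + 1)*(r + 4)*(r - 1)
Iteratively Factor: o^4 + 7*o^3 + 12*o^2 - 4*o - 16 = (o + 4)*(o^3 + 3*o^2 - 4) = (o + 2)*(o + 4)*(o^2 + o - 2) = (o - 1)*(o + 2)*(o + 4)*(o + 2)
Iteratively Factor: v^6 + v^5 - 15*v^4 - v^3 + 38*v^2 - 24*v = (v + 2)*(v^5 - v^4 - 13*v^3 + 25*v^2 - 12*v) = (v - 3)*(v + 2)*(v^4 + 2*v^3 - 7*v^2 + 4*v) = v*(v - 3)*(v + 2)*(v^3 + 2*v^2 - 7*v + 4) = v*(v - 3)*(v - 1)*(v + 2)*(v^2 + 3*v - 4) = v*(v - 3)*(v - 1)^2*(v + 2)*(v + 4)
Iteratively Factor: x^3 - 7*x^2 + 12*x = (x)*(x^2 - 7*x + 12) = x*(x - 4)*(x - 3)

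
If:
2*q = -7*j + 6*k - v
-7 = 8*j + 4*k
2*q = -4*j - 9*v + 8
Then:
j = 8*v/15 - 37/30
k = 43/60 - 16*v/15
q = 97/15 - 167*v/30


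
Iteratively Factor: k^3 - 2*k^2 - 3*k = (k - 3)*(k^2 + k) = k*(k - 3)*(k + 1)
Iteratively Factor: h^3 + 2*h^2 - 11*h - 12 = (h + 1)*(h^2 + h - 12) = (h + 1)*(h + 4)*(h - 3)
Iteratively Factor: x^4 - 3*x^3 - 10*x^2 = (x - 5)*(x^3 + 2*x^2) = x*(x - 5)*(x^2 + 2*x) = x*(x - 5)*(x + 2)*(x)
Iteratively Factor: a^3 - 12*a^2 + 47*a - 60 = (a - 5)*(a^2 - 7*a + 12) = (a - 5)*(a - 4)*(a - 3)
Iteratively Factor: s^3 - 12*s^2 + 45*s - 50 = (s - 2)*(s^2 - 10*s + 25) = (s - 5)*(s - 2)*(s - 5)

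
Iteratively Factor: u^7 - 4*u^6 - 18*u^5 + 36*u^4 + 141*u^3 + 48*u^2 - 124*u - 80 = (u + 2)*(u^6 - 6*u^5 - 6*u^4 + 48*u^3 + 45*u^2 - 42*u - 40) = (u - 4)*(u + 2)*(u^5 - 2*u^4 - 14*u^3 - 8*u^2 + 13*u + 10) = (u - 5)*(u - 4)*(u + 2)*(u^4 + 3*u^3 + u^2 - 3*u - 2) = (u - 5)*(u - 4)*(u + 1)*(u + 2)*(u^3 + 2*u^2 - u - 2) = (u - 5)*(u - 4)*(u - 1)*(u + 1)*(u + 2)*(u^2 + 3*u + 2) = (u - 5)*(u - 4)*(u - 1)*(u + 1)^2*(u + 2)*(u + 2)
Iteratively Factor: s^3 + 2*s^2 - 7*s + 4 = (s - 1)*(s^2 + 3*s - 4) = (s - 1)*(s + 4)*(s - 1)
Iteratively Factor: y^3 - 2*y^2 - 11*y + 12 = (y - 4)*(y^2 + 2*y - 3) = (y - 4)*(y + 3)*(y - 1)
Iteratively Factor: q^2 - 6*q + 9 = (q - 3)*(q - 3)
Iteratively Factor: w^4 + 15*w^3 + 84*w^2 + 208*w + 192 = (w + 4)*(w^3 + 11*w^2 + 40*w + 48) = (w + 3)*(w + 4)*(w^2 + 8*w + 16) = (w + 3)*(w + 4)^2*(w + 4)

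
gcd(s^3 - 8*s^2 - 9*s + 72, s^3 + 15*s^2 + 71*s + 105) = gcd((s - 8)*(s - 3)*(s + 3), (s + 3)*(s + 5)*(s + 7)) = s + 3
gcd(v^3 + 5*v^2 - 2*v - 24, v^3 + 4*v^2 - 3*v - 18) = v^2 + v - 6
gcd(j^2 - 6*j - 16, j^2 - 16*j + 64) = j - 8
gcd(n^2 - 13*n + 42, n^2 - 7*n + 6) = n - 6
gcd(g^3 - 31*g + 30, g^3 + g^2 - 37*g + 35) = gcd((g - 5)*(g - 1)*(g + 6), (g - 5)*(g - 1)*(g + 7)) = g^2 - 6*g + 5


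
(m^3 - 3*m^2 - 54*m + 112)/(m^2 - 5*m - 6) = (-m^3 + 3*m^2 + 54*m - 112)/(-m^2 + 5*m + 6)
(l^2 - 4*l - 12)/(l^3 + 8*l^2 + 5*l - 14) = (l - 6)/(l^2 + 6*l - 7)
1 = 1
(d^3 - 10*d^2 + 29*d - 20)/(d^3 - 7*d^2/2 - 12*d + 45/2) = 2*(d^2 - 5*d + 4)/(2*d^2 + 3*d - 9)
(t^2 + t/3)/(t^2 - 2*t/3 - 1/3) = t/(t - 1)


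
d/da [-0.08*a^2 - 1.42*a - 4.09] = -0.16*a - 1.42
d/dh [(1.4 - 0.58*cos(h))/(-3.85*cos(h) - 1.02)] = -5.9816*sin(h)/(3.85*cos(h) + 1.02)^2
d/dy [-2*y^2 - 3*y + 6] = -4*y - 3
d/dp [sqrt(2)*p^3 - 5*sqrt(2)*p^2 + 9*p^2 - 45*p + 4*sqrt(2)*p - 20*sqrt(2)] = 3*sqrt(2)*p^2 - 10*sqrt(2)*p + 18*p - 45 + 4*sqrt(2)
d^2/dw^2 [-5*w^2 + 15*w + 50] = -10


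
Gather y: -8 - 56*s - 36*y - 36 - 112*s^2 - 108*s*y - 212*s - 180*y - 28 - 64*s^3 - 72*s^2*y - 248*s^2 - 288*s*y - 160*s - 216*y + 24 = -64*s^3 - 360*s^2 - 428*s + y*(-72*s^2 - 396*s - 432) - 48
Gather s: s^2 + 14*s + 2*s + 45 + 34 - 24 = s^2 + 16*s + 55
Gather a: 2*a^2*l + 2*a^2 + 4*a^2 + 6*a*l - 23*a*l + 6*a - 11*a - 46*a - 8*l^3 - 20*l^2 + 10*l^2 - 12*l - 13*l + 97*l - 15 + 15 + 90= a^2*(2*l + 6) + a*(-17*l - 51) - 8*l^3 - 10*l^2 + 72*l + 90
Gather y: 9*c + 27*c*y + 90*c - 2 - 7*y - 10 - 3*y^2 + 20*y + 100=99*c - 3*y^2 + y*(27*c + 13) + 88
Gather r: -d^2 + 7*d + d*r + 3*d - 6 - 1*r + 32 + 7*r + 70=-d^2 + 10*d + r*(d + 6) + 96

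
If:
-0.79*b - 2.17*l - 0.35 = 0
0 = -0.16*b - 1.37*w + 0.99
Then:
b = 6.1875 - 8.5625*w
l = 3.11722350230415*w - 2.41388248847926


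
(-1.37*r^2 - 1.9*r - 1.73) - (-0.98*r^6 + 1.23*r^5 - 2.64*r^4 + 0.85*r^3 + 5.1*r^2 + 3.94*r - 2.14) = 0.98*r^6 - 1.23*r^5 + 2.64*r^4 - 0.85*r^3 - 6.47*r^2 - 5.84*r + 0.41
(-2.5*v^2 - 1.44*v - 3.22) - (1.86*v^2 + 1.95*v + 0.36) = -4.36*v^2 - 3.39*v - 3.58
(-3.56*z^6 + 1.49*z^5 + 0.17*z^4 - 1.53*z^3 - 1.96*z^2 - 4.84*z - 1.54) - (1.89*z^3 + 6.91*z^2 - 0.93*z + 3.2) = -3.56*z^6 + 1.49*z^5 + 0.17*z^4 - 3.42*z^3 - 8.87*z^2 - 3.91*z - 4.74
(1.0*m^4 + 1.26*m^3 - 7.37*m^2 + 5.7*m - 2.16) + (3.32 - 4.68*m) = 1.0*m^4 + 1.26*m^3 - 7.37*m^2 + 1.02*m + 1.16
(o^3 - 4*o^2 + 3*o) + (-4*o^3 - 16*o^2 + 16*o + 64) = -3*o^3 - 20*o^2 + 19*o + 64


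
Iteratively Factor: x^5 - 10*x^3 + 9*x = (x + 3)*(x^4 - 3*x^3 - x^2 + 3*x) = (x - 1)*(x + 3)*(x^3 - 2*x^2 - 3*x) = x*(x - 1)*(x + 3)*(x^2 - 2*x - 3) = x*(x - 1)*(x + 1)*(x + 3)*(x - 3)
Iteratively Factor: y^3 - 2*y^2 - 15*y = (y - 5)*(y^2 + 3*y) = (y - 5)*(y + 3)*(y)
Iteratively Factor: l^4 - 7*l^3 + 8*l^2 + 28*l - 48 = (l - 2)*(l^3 - 5*l^2 - 2*l + 24) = (l - 4)*(l - 2)*(l^2 - l - 6) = (l - 4)*(l - 2)*(l + 2)*(l - 3)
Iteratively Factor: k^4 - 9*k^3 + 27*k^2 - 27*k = (k - 3)*(k^3 - 6*k^2 + 9*k) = (k - 3)^2*(k^2 - 3*k) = k*(k - 3)^2*(k - 3)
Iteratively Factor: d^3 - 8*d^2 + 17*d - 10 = (d - 1)*(d^2 - 7*d + 10) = (d - 5)*(d - 1)*(d - 2)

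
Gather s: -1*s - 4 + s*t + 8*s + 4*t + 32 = s*(t + 7) + 4*t + 28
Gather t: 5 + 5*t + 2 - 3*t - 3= 2*t + 4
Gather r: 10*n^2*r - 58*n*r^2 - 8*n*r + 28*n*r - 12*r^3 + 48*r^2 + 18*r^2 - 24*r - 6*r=-12*r^3 + r^2*(66 - 58*n) + r*(10*n^2 + 20*n - 30)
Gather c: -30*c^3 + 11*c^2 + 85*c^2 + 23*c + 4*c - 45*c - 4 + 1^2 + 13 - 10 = -30*c^3 + 96*c^2 - 18*c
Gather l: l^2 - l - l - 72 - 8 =l^2 - 2*l - 80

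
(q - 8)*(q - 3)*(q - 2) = q^3 - 13*q^2 + 46*q - 48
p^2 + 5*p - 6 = (p - 1)*(p + 6)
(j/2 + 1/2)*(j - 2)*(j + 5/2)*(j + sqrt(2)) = j^4/2 + sqrt(2)*j^3/2 + 3*j^3/4 - 9*j^2/4 + 3*sqrt(2)*j^2/4 - 9*sqrt(2)*j/4 - 5*j/2 - 5*sqrt(2)/2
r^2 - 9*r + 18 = (r - 6)*(r - 3)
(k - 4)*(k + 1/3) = k^2 - 11*k/3 - 4/3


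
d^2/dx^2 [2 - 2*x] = 0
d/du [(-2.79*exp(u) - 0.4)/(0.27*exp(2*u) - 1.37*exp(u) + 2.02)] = (0.7533*exp(2*u) + 0.216*exp(u) - 6.1838)*exp(u)/(0.0729*exp(4*u) - 0.7398*exp(3*u) + 2.9677*exp(2*u) - 5.5348*exp(u) + 4.0804)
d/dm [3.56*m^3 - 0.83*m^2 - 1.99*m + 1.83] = 10.68*m^2 - 1.66*m - 1.99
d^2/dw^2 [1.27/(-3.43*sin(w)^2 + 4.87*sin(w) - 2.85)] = (59.765692*sin(w)^4 - 63.642621*sin(w)^3 - 109.187615*sin(w)^2 + 144.912207*sin(w) - 35.411156)/(3.43*sin(w)^2 - 4.87*sin(w) + 2.85)^3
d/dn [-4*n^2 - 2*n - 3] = -8*n - 2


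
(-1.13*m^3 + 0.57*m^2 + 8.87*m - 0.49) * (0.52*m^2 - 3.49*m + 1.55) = -0.5876*m^5 + 4.2401*m^4 + 0.8716*m^3 - 30.3276*m^2 + 15.4586*m - 0.7595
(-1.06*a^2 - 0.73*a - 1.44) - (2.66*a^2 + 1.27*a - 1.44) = -3.72*a^2 - 2.0*a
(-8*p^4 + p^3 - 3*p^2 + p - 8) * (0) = 0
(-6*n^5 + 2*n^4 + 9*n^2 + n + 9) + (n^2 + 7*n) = -6*n^5 + 2*n^4 + 10*n^2 + 8*n + 9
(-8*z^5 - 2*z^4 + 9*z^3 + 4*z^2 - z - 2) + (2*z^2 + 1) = -8*z^5 - 2*z^4 + 9*z^3 + 6*z^2 - z - 1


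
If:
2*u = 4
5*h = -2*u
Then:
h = -4/5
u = 2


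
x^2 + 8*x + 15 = (x + 3)*(x + 5)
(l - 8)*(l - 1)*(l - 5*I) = l^3 - 9*l^2 - 5*I*l^2 + 8*l + 45*I*l - 40*I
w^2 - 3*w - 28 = (w - 7)*(w + 4)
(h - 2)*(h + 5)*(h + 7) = h^3 + 10*h^2 + 11*h - 70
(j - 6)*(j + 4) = j^2 - 2*j - 24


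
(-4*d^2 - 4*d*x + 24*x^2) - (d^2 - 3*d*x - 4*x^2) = -5*d^2 - d*x + 28*x^2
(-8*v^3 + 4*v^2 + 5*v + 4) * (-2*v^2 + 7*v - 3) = 16*v^5 - 64*v^4 + 42*v^3 + 15*v^2 + 13*v - 12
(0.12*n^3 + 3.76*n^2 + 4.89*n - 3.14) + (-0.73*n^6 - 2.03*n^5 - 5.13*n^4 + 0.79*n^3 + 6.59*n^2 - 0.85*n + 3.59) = -0.73*n^6 - 2.03*n^5 - 5.13*n^4 + 0.91*n^3 + 10.35*n^2 + 4.04*n + 0.45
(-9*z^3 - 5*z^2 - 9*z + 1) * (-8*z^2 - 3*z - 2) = 72*z^5 + 67*z^4 + 105*z^3 + 29*z^2 + 15*z - 2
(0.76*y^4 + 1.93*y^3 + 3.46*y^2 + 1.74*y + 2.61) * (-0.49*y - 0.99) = -0.3724*y^5 - 1.6981*y^4 - 3.6061*y^3 - 4.278*y^2 - 3.0015*y - 2.5839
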